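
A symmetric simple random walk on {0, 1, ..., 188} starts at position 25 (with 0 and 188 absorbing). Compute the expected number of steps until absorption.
E[τ | X_0 = 25] = 4075

Let v_k = E[τ | X_0 = k]. Boundary: v_0 = v_188 = 0. Recurrence: v_k = 1 + (v_{k-1} + v_{k+1})/2 for 1 ≤ k ≤ 187. The particular solution to v_k − (v_{k-1} + v_{k+1})/2 = 1 is v_k = −k^2. Adding homogeneous solution A + B k and matching boundaries gives v_k = k (188 − k). Substituting k = 25: v_25 = 25 · 163 = 4075.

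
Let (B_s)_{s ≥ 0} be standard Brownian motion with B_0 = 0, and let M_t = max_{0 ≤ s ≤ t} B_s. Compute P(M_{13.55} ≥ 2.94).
P(M_{13.55} ≥ 2.94) = 2·P(B_{13.55} ≥ 2.94) = 2(1 − Φ(2.94/√13.55)) ≈ 0.4245

By the reflection principle for Brownian motion, P(M_t ≥ a) = 2 · P(B_t ≥ a) for a ≥ 0. Since B_t ~ N(0, t), P(B_t ≥ 2.94) = 1 − Φ(2.94/√t) = 1 − Φ(2.94/√13.55) = 1 − Φ(0.7987). So
  P(M_{13.55} ≥ 2.94) = 2(1 − Φ(0.7987)) ≈ 0.4245.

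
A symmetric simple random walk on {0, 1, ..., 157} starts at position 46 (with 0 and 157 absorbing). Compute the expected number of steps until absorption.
E[τ | X_0 = 46] = 5106

Let v_k = E[τ | X_0 = k]. Boundary: v_0 = v_157 = 0. Recurrence: v_k = 1 + (v_{k-1} + v_{k+1})/2 for 1 ≤ k ≤ 156. The particular solution to v_k − (v_{k-1} + v_{k+1})/2 = 1 is v_k = −k^2. Adding homogeneous solution A + B k and matching boundaries gives v_k = k (157 − k). Substituting k = 46: v_46 = 46 · 111 = 5106.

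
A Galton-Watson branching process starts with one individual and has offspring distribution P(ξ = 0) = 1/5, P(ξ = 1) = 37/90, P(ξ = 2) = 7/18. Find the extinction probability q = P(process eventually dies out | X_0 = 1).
q = 18/35

The pgf is f(s) = 1/5 + 37/90·s + 7/18·s². The extinction probability q is the smallest fixed point of f in [0, 1]. Setting s = f(s):
  7/18·s² + (37/90 − 1)·s + 1/5 = 0
  7/18·s² − (1/5 + 7/18)·s + 1/5 = 0
which factors as (s − 1)·(7/18·s − 1/5) = 0, giving roots s = 1 and s = (1/5)/(7/18) = 18/35.
Mean offspring μ = 37/90 + 2·7/18 = 107/90 > 1 (supercritical), so q < 1. The extinction probability is the smaller root: q = (1/5)/(7/18) = 18/35.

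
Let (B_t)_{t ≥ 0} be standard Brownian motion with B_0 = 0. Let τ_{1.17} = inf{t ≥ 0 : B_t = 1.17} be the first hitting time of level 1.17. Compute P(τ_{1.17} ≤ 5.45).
P(τ_{1.17} ≤ 5.45) = 2(1 − Φ(1.17/√5.45)) = 2(1 − Φ(0.5012)) ≈ 0.6162

By the reflection principle for standard BM, P(τ_b ≤ t) = 2 · P(B_t ≥ b). Since B_t ~ N(0, t), P(B_t ≥ 1.17) = 1 − Φ(1.17/√t) = 1 − Φ(1.17/√5.45) = 1 − Φ(0.5012) ≈ 0.30812. Doubling: P(τ_{1.17} ≤ 5.45) ≈ 2 · 0.30812 = 0.61624 ≈ 0.6162.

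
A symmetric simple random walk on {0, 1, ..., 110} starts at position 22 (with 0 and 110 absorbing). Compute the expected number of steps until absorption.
E[τ | X_0 = 22] = 1936

Let v_k = E[τ | X_0 = k]. Boundary: v_0 = v_110 = 0. Recurrence: v_k = 1 + (v_{k-1} + v_{k+1})/2 for 1 ≤ k ≤ 109. The particular solution to v_k − (v_{k-1} + v_{k+1})/2 = 1 is v_k = −k^2. Adding homogeneous solution A + B k and matching boundaries gives v_k = k (110 − k). Substituting k = 22: v_22 = 22 · 88 = 1936.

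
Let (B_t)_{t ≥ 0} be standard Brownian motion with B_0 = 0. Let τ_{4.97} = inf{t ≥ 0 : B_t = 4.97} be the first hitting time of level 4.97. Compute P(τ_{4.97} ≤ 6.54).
P(τ_{4.97} ≤ 6.54) = 2(1 − Φ(4.97/√6.54)) = 2(1 − Φ(1.9434)) ≈ 0.0520

By the reflection principle for standard BM, P(τ_b ≤ t) = 2 · P(B_t ≥ b). Since B_t ~ N(0, t), P(B_t ≥ 4.97) = 1 − Φ(4.97/√t) = 1 − Φ(4.97/√6.54) = 1 − Φ(1.9434) ≈ 0.02598. Doubling: P(τ_{4.97} ≤ 6.54) ≈ 2 · 0.02598 = 0.05196 ≈ 0.0520.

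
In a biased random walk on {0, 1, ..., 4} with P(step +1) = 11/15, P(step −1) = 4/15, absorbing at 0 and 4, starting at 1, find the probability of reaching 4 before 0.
P(hit 4 before 0) = (1 − (4/11)^1) / (1 − (4/11)^4) = 1331/2055

Let u_k denote P(reach 4 before 0 | start at k). Boundary: u_0 = 0, u_4 = 1. Recurrence: u_k = 11/15·u_{k+1} + 4/15·u_{k-1} for 1 ≤ k ≤ 3. Try u_k = A + B·r^k with r = q/p = (4/15)/(11/15) = 4/11. Substitution satisfies the recurrence; boundary conditions give:
  u_k = (1 − r^k) / (1 − r^N) = (1 − (4/11)^1) / (1 − (4/11)^4) = 1331/2055.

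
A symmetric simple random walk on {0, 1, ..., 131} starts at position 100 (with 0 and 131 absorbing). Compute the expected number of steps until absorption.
E[τ | X_0 = 100] = 3100

Let v_k = E[τ | X_0 = k]. Boundary: v_0 = v_131 = 0. Recurrence: v_k = 1 + (v_{k-1} + v_{k+1})/2 for 1 ≤ k ≤ 130. The particular solution to v_k − (v_{k-1} + v_{k+1})/2 = 1 is v_k = −k^2. Adding homogeneous solution A + B k and matching boundaries gives v_k = k (131 − k). Substituting k = 100: v_100 = 100 · 31 = 3100.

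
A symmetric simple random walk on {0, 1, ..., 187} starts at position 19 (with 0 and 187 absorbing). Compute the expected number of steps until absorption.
E[τ | X_0 = 19] = 3192

Let v_k = E[τ | X_0 = k]. Boundary: v_0 = v_187 = 0. Recurrence: v_k = 1 + (v_{k-1} + v_{k+1})/2 for 1 ≤ k ≤ 186. The particular solution to v_k − (v_{k-1} + v_{k+1})/2 = 1 is v_k = −k^2. Adding homogeneous solution A + B k and matching boundaries gives v_k = k (187 − k). Substituting k = 19: v_19 = 19 · 168 = 3192.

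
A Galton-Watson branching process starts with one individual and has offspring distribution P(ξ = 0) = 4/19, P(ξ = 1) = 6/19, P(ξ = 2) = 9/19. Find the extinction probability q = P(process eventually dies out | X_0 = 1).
q = 4/9

The pgf is f(s) = 4/19 + 6/19·s + 9/19·s². The extinction probability q is the smallest fixed point of f in [0, 1]. Setting s = f(s):
  9/19·s² + (6/19 − 1)·s + 4/19 = 0
  9/19·s² − (4/19 + 9/19)·s + 4/19 = 0
which factors as (s − 1)·(9/19·s − 4/19) = 0, giving roots s = 1 and s = (4/19)/(9/19) = 4/9.
Mean offspring μ = 6/19 + 2·9/19 = 24/19 > 1 (supercritical), so q < 1. The extinction probability is the smaller root: q = (4/19)/(9/19) = 4/9.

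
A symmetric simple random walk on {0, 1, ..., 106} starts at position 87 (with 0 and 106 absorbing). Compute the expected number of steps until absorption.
E[τ | X_0 = 87] = 1653

Let v_k = E[τ | X_0 = k]. Boundary: v_0 = v_106 = 0. Recurrence: v_k = 1 + (v_{k-1} + v_{k+1})/2 for 1 ≤ k ≤ 105. The particular solution to v_k − (v_{k-1} + v_{k+1})/2 = 1 is v_k = −k^2. Adding homogeneous solution A + B k and matching boundaries gives v_k = k (106 − k). Substituting k = 87: v_87 = 87 · 19 = 1653.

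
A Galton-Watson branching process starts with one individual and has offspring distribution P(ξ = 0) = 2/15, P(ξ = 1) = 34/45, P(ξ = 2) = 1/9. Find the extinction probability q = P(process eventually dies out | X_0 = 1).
q = 1

Mean offspring μ = 0·2/15 + 1·34/45 + 2·1/9 = 44/45 ≤ 1. For μ ≤ 1 with offspring not concentrated at 1, the Galton-Watson process goes extinct almost surely, so q = 1.
(Algebraic check: The pgf is f(s) = 2/15 + 34/45·s + 1/9·s². The extinction probability q is the smallest fixed point of f in [0, 1]. Setting s = f(s):
  1/9·s² + (34/45 − 1)·s + 2/15 = 0
  1/9·s² − (2/15 + 1/9)·s + 2/15 = 0
which factors as (s − 1)·(1/9·s − 2/15) = 0, giving roots s = 1 and s = (2/15)/(1/9) = 6/5. Since 6/5 ≥ 1, the smallest root in [0, 1] is s = 1.)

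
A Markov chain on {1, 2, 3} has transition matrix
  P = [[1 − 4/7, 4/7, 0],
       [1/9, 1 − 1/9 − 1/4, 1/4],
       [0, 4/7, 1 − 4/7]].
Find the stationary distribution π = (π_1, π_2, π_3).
π = (28/235, 144/235, 63/235)

This is a birth-death chain on three states, which satisfies detailed balance: π_1 · P_{12} = π_2 · P_{21} and π_2 · P_{23} = π_3 · P_{32}.
From π_1 · 4/7 = π_2 · 1/9: π_2/π_1 = (4/7)/(1/9) = 36/7.
From π_2 · 1/4 = π_3 · 4/7: π_3/π_2 = (1/4)/(4/7) = 7/16.
Take π_1 proportional to 1; then unnormalized π = (1, 36/7, 9/4). Normalize by dividing by the sum 235/28:
  π = (28/235, 144/235, 63/235).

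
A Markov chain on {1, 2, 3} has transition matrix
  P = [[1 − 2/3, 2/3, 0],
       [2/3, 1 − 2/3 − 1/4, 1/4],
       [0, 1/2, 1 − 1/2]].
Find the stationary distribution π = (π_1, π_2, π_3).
π = (2/5, 2/5, 1/5)

This is a birth-death chain on three states, which satisfies detailed balance: π_1 · P_{12} = π_2 · P_{21} and π_2 · P_{23} = π_3 · P_{32}.
From π_1 · 2/3 = π_2 · 2/3: π_2/π_1 = (2/3)/(2/3) = 1.
From π_2 · 1/4 = π_3 · 1/2: π_3/π_2 = (1/4)/(1/2) = 1/2.
Take π_1 proportional to 1; then unnormalized π = (1, 1, 1/2). Normalize by dividing by the sum 5/2:
  π = (2/5, 2/5, 1/5).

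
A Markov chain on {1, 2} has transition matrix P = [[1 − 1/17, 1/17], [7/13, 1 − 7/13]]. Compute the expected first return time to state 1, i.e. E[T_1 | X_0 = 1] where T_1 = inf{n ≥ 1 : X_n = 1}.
E[T_1 | X_0 = 1] = 1/π_1 = 132/119

For an irreducible recurrent Markov chain with stationary distribution π, E[T_i | X_0 = i] = 1/π_i (Kac's formula). Here π_1 = (7/13)/(1/17 + 7/13) = (7/13)/(132/221) = 119/132, so E[T_1 | X_0 = 1] = 1/π_1 = (1/17 + 7/13)/(7/13) = (132/221)/(7/13) = 132/119.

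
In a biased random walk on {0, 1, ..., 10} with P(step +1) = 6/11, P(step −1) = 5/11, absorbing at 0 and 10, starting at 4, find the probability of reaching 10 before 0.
P(hit 10 before 0) = (1 − (5/6)^4) / (1 − (5/6)^10) = 2846016/4609141

Let u_k denote P(reach 10 before 0 | start at k). Boundary: u_0 = 0, u_10 = 1. Recurrence: u_k = 6/11·u_{k+1} + 5/11·u_{k-1} for 1 ≤ k ≤ 9. Try u_k = A + B·r^k with r = q/p = (5/11)/(6/11) = 5/6. Substitution satisfies the recurrence; boundary conditions give:
  u_k = (1 − r^k) / (1 − r^N) = (1 − (5/6)^4) / (1 − (5/6)^10) = 2846016/4609141.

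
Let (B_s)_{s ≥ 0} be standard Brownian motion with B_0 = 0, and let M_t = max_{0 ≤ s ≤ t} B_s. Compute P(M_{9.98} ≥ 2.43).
P(M_{9.98} ≥ 2.43) = 2·P(B_{9.98} ≥ 2.43) = 2(1 − Φ(2.43/√9.98)) ≈ 0.4418

By the reflection principle for Brownian motion, P(M_t ≥ a) = 2 · P(B_t ≥ a) for a ≥ 0. Since B_t ~ N(0, t), P(B_t ≥ 2.43) = 1 − Φ(2.43/√t) = 1 − Φ(2.43/√9.98) = 1 − Φ(0.7692). So
  P(M_{9.98} ≥ 2.43) = 2(1 − Φ(0.7692)) ≈ 0.4418.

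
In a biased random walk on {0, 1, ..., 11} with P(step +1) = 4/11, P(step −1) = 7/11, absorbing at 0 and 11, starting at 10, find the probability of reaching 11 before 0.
P(hit 11 before 0) = (1 − (7/4)^10) / (1 − (7/4)^11) = 375235564/657710813

Let u_k denote P(reach 11 before 0 | start at k). Boundary: u_0 = 0, u_11 = 1. Recurrence: u_k = 4/11·u_{k+1} + 7/11·u_{k-1} for 1 ≤ k ≤ 10. Try u_k = A + B·r^k with r = q/p = (7/11)/(4/11) = 7/4. Substitution satisfies the recurrence; boundary conditions give:
  u_k = (1 − r^k) / (1 − r^N) = (1 − (7/4)^10) / (1 − (7/4)^11) = 375235564/657710813.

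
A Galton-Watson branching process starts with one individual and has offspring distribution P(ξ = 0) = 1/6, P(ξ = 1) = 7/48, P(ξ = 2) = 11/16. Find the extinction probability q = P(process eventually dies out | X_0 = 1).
q = 8/33

The pgf is f(s) = 1/6 + 7/48·s + 11/16·s². The extinction probability q is the smallest fixed point of f in [0, 1]. Setting s = f(s):
  11/16·s² + (7/48 − 1)·s + 1/6 = 0
  11/16·s² − (1/6 + 11/16)·s + 1/6 = 0
which factors as (s − 1)·(11/16·s − 1/6) = 0, giving roots s = 1 and s = (1/6)/(11/16) = 8/33.
Mean offspring μ = 7/48 + 2·11/16 = 73/48 > 1 (supercritical), so q < 1. The extinction probability is the smaller root: q = (1/6)/(11/16) = 8/33.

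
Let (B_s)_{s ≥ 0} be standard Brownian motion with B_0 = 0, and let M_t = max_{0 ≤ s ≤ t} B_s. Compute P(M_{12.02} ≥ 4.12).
P(M_{12.02} ≥ 4.12) = 2·P(B_{12.02} ≥ 4.12) = 2(1 − Φ(4.12/√12.02)) ≈ 0.2347

By the reflection principle for Brownian motion, P(M_t ≥ a) = 2 · P(B_t ≥ a) for a ≥ 0. Since B_t ~ N(0, t), P(B_t ≥ 4.12) = 1 − Φ(4.12/√t) = 1 − Φ(4.12/√12.02) = 1 − Φ(1.1884). So
  P(M_{12.02} ≥ 4.12) = 2(1 − Φ(1.1884)) ≈ 0.2347.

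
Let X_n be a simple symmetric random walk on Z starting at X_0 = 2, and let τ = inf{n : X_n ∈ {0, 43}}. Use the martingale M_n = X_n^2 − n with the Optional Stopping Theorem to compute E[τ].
E[τ] = 82

M_n = X_n^2 − n is a martingale (since E[X_{n+1}^2 | F_n] = X_n^2 + 1). By OST (τ has finite mean in a bounded region), E[M_τ] = E[M_0] = X_0^2 − 0 = 2^2 = 4. Also E[M_τ] = E[X_τ^2] − E[τ]. The walk exits at 0 or 43, with P(hit 43 first) = 2/43, so E[X_τ^2] = 43^2 · 2/43 + 0 = 86. Thus E[τ] = E[X_τ^2] − E[M_τ] = 86 − 4 = 82 = 2(43 − 2) = 82.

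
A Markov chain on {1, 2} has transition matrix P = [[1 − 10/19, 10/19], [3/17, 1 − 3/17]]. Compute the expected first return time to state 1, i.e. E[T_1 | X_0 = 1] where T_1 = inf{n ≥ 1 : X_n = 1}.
E[T_1 | X_0 = 1] = 1/π_1 = 227/57

For an irreducible recurrent Markov chain with stationary distribution π, E[T_i | X_0 = i] = 1/π_i (Kac's formula). Here π_1 = (3/17)/(10/19 + 3/17) = (3/17)/(227/323) = 57/227, so E[T_1 | X_0 = 1] = 1/π_1 = (10/19 + 3/17)/(3/17) = (227/323)/(3/17) = 227/57.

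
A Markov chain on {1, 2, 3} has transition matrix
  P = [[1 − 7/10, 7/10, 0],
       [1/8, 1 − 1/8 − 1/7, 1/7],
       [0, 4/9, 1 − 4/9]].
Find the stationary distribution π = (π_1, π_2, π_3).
π = (5/42, 2/3, 3/14)

This is a birth-death chain on three states, which satisfies detailed balance: π_1 · P_{12} = π_2 · P_{21} and π_2 · P_{23} = π_3 · P_{32}.
From π_1 · 7/10 = π_2 · 1/8: π_2/π_1 = (7/10)/(1/8) = 28/5.
From π_2 · 1/7 = π_3 · 4/9: π_3/π_2 = (1/7)/(4/9) = 9/28.
Take π_1 proportional to 1; then unnormalized π = (1, 28/5, 9/5). Normalize by dividing by the sum 42/5:
  π = (5/42, 2/3, 3/14).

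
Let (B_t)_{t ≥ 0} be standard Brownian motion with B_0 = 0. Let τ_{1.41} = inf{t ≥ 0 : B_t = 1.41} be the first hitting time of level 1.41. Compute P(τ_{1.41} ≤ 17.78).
P(τ_{1.41} ≤ 17.78) = 2(1 − Φ(1.41/√17.78)) = 2(1 − Φ(0.3344)) ≈ 0.7381

By the reflection principle for standard BM, P(τ_b ≤ t) = 2 · P(B_t ≥ b). Since B_t ~ N(0, t), P(B_t ≥ 1.41) = 1 − Φ(1.41/√t) = 1 − Φ(1.41/√17.78) = 1 − Φ(0.3344) ≈ 0.36904. Doubling: P(τ_{1.41} ≤ 17.78) ≈ 2 · 0.36904 = 0.73808 ≈ 0.7381.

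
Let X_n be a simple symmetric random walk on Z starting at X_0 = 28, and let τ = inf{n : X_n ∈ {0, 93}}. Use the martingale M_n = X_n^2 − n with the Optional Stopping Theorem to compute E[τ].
E[τ] = 1820

M_n = X_n^2 − n is a martingale (since E[X_{n+1}^2 | F_n] = X_n^2 + 1). By OST (τ has finite mean in a bounded region), E[M_τ] = E[M_0] = X_0^2 − 0 = 28^2 = 784. Also E[M_τ] = E[X_τ^2] − E[τ]. The walk exits at 0 or 93, with P(hit 93 first) = 28/93, so E[X_τ^2] = 93^2 · 28/93 + 0 = 2604. Thus E[τ] = E[X_τ^2] − E[M_τ] = 2604 − 784 = 1820 = 28(93 − 28) = 1820.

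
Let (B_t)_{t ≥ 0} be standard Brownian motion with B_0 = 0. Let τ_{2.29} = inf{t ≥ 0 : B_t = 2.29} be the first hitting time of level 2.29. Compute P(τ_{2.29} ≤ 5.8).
P(τ_{2.29} ≤ 5.8) = 2(1 − Φ(2.29/√5.8)) = 2(1 − Φ(0.9509)) ≈ 0.3417

By the reflection principle for standard BM, P(τ_b ≤ t) = 2 · P(B_t ≥ b). Since B_t ~ N(0, t), P(B_t ≥ 2.29) = 1 − Φ(2.29/√t) = 1 − Φ(2.29/√5.8) = 1 − Φ(0.9509) ≈ 0.17083. Doubling: P(τ_{2.29} ≤ 5.8) ≈ 2 · 0.17083 = 0.34166 ≈ 0.3417.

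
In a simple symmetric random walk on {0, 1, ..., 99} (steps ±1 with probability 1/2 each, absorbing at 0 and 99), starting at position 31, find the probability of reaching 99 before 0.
P(hit 99 before 0) = 31/99

Let u_k = P(hit 99 before 0 | start at k). Then u_0 = 0, u_99 = 1, and u_k = u_{k-1}/2 + u_{k+1}/2 for 1 ≤ k ≤ 98. This harmonic recurrence is solved by u_k = k/99, giving u_31 = 31/99.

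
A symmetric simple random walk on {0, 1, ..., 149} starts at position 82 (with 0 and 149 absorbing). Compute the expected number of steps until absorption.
E[τ | X_0 = 82] = 5494

Let v_k = E[τ | X_0 = k]. Boundary: v_0 = v_149 = 0. Recurrence: v_k = 1 + (v_{k-1} + v_{k+1})/2 for 1 ≤ k ≤ 148. The particular solution to v_k − (v_{k-1} + v_{k+1})/2 = 1 is v_k = −k^2. Adding homogeneous solution A + B k and matching boundaries gives v_k = k (149 − k). Substituting k = 82: v_82 = 82 · 67 = 5494.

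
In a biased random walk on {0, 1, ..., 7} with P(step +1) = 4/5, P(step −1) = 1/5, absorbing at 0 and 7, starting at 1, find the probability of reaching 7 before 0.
P(hit 7 before 0) = (1 − (1/4)^1) / (1 − (1/4)^7) = 4096/5461

Let u_k denote P(reach 7 before 0 | start at k). Boundary: u_0 = 0, u_7 = 1. Recurrence: u_k = 4/5·u_{k+1} + 1/5·u_{k-1} for 1 ≤ k ≤ 6. Try u_k = A + B·r^k with r = q/p = (1/5)/(4/5) = 1/4. Substitution satisfies the recurrence; boundary conditions give:
  u_k = (1 − r^k) / (1 − r^N) = (1 − (1/4)^1) / (1 − (1/4)^7) = 4096/5461.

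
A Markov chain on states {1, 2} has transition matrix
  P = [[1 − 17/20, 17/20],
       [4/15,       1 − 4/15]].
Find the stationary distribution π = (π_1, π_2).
π_1 = 16/67, π_2 = 51/67

Solve πP = π with π_1 + π_2 = 1. From πP = π: π_1 · (1 − 17/20) + π_2 · 4/15 = π_1 ⇒ π_2 · 4/15 = π_1 · 17/20 ⇒ π_2/π_1 = (17/20)/(4/15) = 51/16. Together with π_1 + π_2 = 1:
  π_1 = (4/15)/(17/20 + 4/15) = (4/15)/(67/60) = 16/67,
  π_2 = (17/20)/(17/20 + 4/15) = (17/20)/(67/60) = 51/67.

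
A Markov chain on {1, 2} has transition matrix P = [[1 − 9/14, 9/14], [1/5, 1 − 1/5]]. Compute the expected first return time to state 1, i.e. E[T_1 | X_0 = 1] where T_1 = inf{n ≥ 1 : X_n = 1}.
E[T_1 | X_0 = 1] = 1/π_1 = 59/14

For an irreducible recurrent Markov chain with stationary distribution π, E[T_i | X_0 = i] = 1/π_i (Kac's formula). Here π_1 = (1/5)/(9/14 + 1/5) = (1/5)/(59/70) = 14/59, so E[T_1 | X_0 = 1] = 1/π_1 = (9/14 + 1/5)/(1/5) = (59/70)/(1/5) = 59/14.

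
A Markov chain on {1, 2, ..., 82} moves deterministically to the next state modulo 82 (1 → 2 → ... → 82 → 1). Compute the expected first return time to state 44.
E[T_44 | X_0 = 44] = 82

The chain cycles deterministically, so starting at state 44 it returns in exactly 82 steps. Equivalently, the stationary distribution is uniform π_j = 1/82 for every state j, so by Kac's formula E[T_44] = 1/π_44 = 82.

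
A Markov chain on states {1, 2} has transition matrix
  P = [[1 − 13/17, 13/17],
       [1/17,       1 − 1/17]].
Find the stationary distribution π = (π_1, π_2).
π_1 = 1/14, π_2 = 13/14

Solve πP = π with π_1 + π_2 = 1. From πP = π: π_1 · (1 − 13/17) + π_2 · 1/17 = π_1 ⇒ π_2 · 1/17 = π_1 · 13/17 ⇒ π_2/π_1 = (13/17)/(1/17) = 13. Together with π_1 + π_2 = 1:
  π_1 = (1/17)/(13/17 + 1/17) = (1/17)/(14/17) = 1/14,
  π_2 = (13/17)/(13/17 + 1/17) = (13/17)/(14/17) = 13/14.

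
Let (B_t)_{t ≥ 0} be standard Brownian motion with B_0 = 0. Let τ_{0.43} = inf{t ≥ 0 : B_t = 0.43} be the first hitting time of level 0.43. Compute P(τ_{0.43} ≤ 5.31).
P(τ_{0.43} ≤ 5.31) = 2(1 − Φ(0.43/√5.31)) = 2(1 − Φ(0.1866)) ≈ 0.8520

By the reflection principle for standard BM, P(τ_b ≤ t) = 2 · P(B_t ≥ b). Since B_t ~ N(0, t), P(B_t ≥ 0.43) = 1 − Φ(0.43/√t) = 1 − Φ(0.43/√5.31) = 1 − Φ(0.1866) ≈ 0.42599. Doubling: P(τ_{0.43} ≤ 5.31) ≈ 2 · 0.42599 = 0.85198 ≈ 0.8520.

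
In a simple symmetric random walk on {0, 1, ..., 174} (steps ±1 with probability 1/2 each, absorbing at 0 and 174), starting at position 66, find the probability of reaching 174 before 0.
P(hit 174 before 0) = 66/174 = 11/29

Let u_k = P(hit 174 before 0 | start at k). Then u_0 = 0, u_174 = 1, and u_k = u_{k-1}/2 + u_{k+1}/2 for 1 ≤ k ≤ 173. This harmonic recurrence is solved by u_k = k/174, giving u_66 = 66/174 = 11/29.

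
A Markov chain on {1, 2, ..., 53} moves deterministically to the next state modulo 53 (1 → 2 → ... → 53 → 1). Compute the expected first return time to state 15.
E[T_15 | X_0 = 15] = 53

The chain cycles deterministically, so starting at state 15 it returns in exactly 53 steps. Equivalently, the stationary distribution is uniform π_j = 1/53 for every state j, so by Kac's formula E[T_15] = 1/π_15 = 53.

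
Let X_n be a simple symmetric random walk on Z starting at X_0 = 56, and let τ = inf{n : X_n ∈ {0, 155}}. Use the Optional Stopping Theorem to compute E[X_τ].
E[X_τ] = 56

X_n is a martingale and τ is a bounded-mean stopping time (indeed τ is finite a.s. with bounded expectation since the walk is in a bounded region). By the OST, E[X_τ] = E[X_0] = 56. Equivalently: E[X_τ] = 155 · P(hit 155 first) + 0 · P(hit 0 first) = 155 · (56/155) = 56.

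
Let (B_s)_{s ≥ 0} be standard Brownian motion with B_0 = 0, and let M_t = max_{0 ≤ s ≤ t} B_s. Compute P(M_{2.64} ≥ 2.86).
P(M_{2.64} ≥ 2.86) = 2·P(B_{2.64} ≥ 2.86) = 2(1 − Φ(2.86/√2.64)) ≈ 0.0784

By the reflection principle for Brownian motion, P(M_t ≥ a) = 2 · P(B_t ≥ a) for a ≥ 0. Since B_t ~ N(0, t), P(B_t ≥ 2.86) = 1 − Φ(2.86/√t) = 1 − Φ(2.86/√2.64) = 1 − Φ(1.7602). So
  P(M_{2.64} ≥ 2.86) = 2(1 − Φ(1.7602)) ≈ 0.0784.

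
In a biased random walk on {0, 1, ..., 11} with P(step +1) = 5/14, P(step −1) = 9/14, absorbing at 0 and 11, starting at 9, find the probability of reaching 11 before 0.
P(hit 11 before 0) = (1 − (9/5)^9) / (1 − (9/5)^11) = 2409171025/7833057871

Let u_k denote P(reach 11 before 0 | start at k). Boundary: u_0 = 0, u_11 = 1. Recurrence: u_k = 5/14·u_{k+1} + 9/14·u_{k-1} for 1 ≤ k ≤ 10. Try u_k = A + B·r^k with r = q/p = (9/14)/(5/14) = 9/5. Substitution satisfies the recurrence; boundary conditions give:
  u_k = (1 − r^k) / (1 − r^N) = (1 − (9/5)^9) / (1 − (9/5)^11) = 2409171025/7833057871.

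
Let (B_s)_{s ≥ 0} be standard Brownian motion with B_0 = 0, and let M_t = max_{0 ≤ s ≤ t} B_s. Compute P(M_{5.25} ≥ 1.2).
P(M_{5.25} ≥ 1.2) = 2·P(B_{5.25} ≥ 1.2) = 2(1 − Φ(1.2/√5.25)) ≈ 0.6005

By the reflection principle for Brownian motion, P(M_t ≥ a) = 2 · P(B_t ≥ a) for a ≥ 0. Since B_t ~ N(0, t), P(B_t ≥ 1.2) = 1 − Φ(1.2/√t) = 1 − Φ(1.2/√5.25) = 1 − Φ(0.5237). So
  P(M_{5.25} ≥ 1.2) = 2(1 − Φ(0.5237)) ≈ 0.6005.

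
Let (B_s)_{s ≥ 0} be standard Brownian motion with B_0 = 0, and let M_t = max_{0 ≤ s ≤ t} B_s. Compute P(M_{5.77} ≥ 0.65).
P(M_{5.77} ≥ 0.65) = 2·P(B_{5.77} ≥ 0.65) = 2(1 − Φ(0.65/√5.77)) ≈ 0.7867

By the reflection principle for Brownian motion, P(M_t ≥ a) = 2 · P(B_t ≥ a) for a ≥ 0. Since B_t ~ N(0, t), P(B_t ≥ 0.65) = 1 − Φ(0.65/√t) = 1 − Φ(0.65/√5.77) = 1 − Φ(0.2706). So
  P(M_{5.77} ≥ 0.65) = 2(1 − Φ(0.2706)) ≈ 0.7867.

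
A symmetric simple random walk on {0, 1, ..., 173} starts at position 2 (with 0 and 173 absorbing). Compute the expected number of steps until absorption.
E[τ | X_0 = 2] = 342

Let v_k = E[τ | X_0 = k]. Boundary: v_0 = v_173 = 0. Recurrence: v_k = 1 + (v_{k-1} + v_{k+1})/2 for 1 ≤ k ≤ 172. The particular solution to v_k − (v_{k-1} + v_{k+1})/2 = 1 is v_k = −k^2. Adding homogeneous solution A + B k and matching boundaries gives v_k = k (173 − k). Substituting k = 2: v_2 = 2 · 171 = 342.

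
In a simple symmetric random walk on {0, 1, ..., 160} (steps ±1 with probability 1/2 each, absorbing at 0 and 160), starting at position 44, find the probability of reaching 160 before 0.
P(hit 160 before 0) = 44/160 = 11/40

Let u_k = P(hit 160 before 0 | start at k). Then u_0 = 0, u_160 = 1, and u_k = u_{k-1}/2 + u_{k+1}/2 for 1 ≤ k ≤ 159. This harmonic recurrence is solved by u_k = k/160, giving u_44 = 44/160 = 11/40.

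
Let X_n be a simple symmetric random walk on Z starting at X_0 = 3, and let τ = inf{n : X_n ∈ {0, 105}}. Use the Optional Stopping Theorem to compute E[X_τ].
E[X_τ] = 3

X_n is a martingale and τ is a bounded-mean stopping time (indeed τ is finite a.s. with bounded expectation since the walk is in a bounded region). By the OST, E[X_τ] = E[X_0] = 3. Equivalently: E[X_τ] = 105 · P(hit 105 first) + 0 · P(hit 0 first) = 105 · (3/105) = 3.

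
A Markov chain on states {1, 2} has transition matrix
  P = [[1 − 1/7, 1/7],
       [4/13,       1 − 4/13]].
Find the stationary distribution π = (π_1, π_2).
π_1 = 28/41, π_2 = 13/41

Solve πP = π with π_1 + π_2 = 1. From πP = π: π_1 · (1 − 1/7) + π_2 · 4/13 = π_1 ⇒ π_2 · 4/13 = π_1 · 1/7 ⇒ π_2/π_1 = (1/7)/(4/13) = 13/28. Together with π_1 + π_2 = 1:
  π_1 = (4/13)/(1/7 + 4/13) = (4/13)/(41/91) = 28/41,
  π_2 = (1/7)/(1/7 + 4/13) = (1/7)/(41/91) = 13/41.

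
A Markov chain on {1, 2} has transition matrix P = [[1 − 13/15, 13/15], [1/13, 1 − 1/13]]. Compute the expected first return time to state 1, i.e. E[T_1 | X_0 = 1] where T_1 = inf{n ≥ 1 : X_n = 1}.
E[T_1 | X_0 = 1] = 1/π_1 = 184/15

For an irreducible recurrent Markov chain with stationary distribution π, E[T_i | X_0 = i] = 1/π_i (Kac's formula). Here π_1 = (1/13)/(13/15 + 1/13) = (1/13)/(184/195) = 15/184, so E[T_1 | X_0 = 1] = 1/π_1 = (13/15 + 1/13)/(1/13) = (184/195)/(1/13) = 184/15.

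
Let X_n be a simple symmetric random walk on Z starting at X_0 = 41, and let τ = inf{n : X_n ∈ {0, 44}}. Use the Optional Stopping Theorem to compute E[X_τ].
E[X_τ] = 41

X_n is a martingale and τ is a bounded-mean stopping time (indeed τ is finite a.s. with bounded expectation since the walk is in a bounded region). By the OST, E[X_τ] = E[X_0] = 41. Equivalently: E[X_τ] = 44 · P(hit 44 first) + 0 · P(hit 0 first) = 44 · (41/44) = 41.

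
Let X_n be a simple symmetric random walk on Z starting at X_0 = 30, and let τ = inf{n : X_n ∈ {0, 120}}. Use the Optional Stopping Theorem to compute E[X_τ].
E[X_τ] = 30

X_n is a martingale and τ is a bounded-mean stopping time (indeed τ is finite a.s. with bounded expectation since the walk is in a bounded region). By the OST, E[X_τ] = E[X_0] = 30. Equivalently: E[X_τ] = 120 · P(hit 120 first) + 0 · P(hit 0 first) = 120 · (30/120) = 30.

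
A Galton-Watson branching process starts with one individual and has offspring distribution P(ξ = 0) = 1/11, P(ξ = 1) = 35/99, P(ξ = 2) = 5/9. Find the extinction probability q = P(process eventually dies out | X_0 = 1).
q = 9/55

The pgf is f(s) = 1/11 + 35/99·s + 5/9·s². The extinction probability q is the smallest fixed point of f in [0, 1]. Setting s = f(s):
  5/9·s² + (35/99 − 1)·s + 1/11 = 0
  5/9·s² − (1/11 + 5/9)·s + 1/11 = 0
which factors as (s − 1)·(5/9·s − 1/11) = 0, giving roots s = 1 and s = (1/11)/(5/9) = 9/55.
Mean offspring μ = 35/99 + 2·5/9 = 145/99 > 1 (supercritical), so q < 1. The extinction probability is the smaller root: q = (1/11)/(5/9) = 9/55.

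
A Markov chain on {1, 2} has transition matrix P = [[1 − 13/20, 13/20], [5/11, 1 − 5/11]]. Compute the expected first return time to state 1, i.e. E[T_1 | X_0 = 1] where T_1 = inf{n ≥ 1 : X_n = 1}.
E[T_1 | X_0 = 1] = 1/π_1 = 243/100

For an irreducible recurrent Markov chain with stationary distribution π, E[T_i | X_0 = i] = 1/π_i (Kac's formula). Here π_1 = (5/11)/(13/20 + 5/11) = (5/11)/(243/220) = 100/243, so E[T_1 | X_0 = 1] = 1/π_1 = (13/20 + 5/11)/(5/11) = (243/220)/(5/11) = 243/100.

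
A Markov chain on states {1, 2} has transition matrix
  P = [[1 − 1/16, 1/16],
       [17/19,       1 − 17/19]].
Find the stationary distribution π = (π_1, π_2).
π_1 = 272/291, π_2 = 19/291

Solve πP = π with π_1 + π_2 = 1. From πP = π: π_1 · (1 − 1/16) + π_2 · 17/19 = π_1 ⇒ π_2 · 17/19 = π_1 · 1/16 ⇒ π_2/π_1 = (1/16)/(17/19) = 19/272. Together with π_1 + π_2 = 1:
  π_1 = (17/19)/(1/16 + 17/19) = (17/19)/(291/304) = 272/291,
  π_2 = (1/16)/(1/16 + 17/19) = (1/16)/(291/304) = 19/291.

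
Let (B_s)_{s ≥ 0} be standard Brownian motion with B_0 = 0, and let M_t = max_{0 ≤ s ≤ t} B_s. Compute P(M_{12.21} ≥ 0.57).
P(M_{12.21} ≥ 0.57) = 2·P(B_{12.21} ≥ 0.57) = 2(1 − Φ(0.57/√12.21)) ≈ 0.8704

By the reflection principle for Brownian motion, P(M_t ≥ a) = 2 · P(B_t ≥ a) for a ≥ 0. Since B_t ~ N(0, t), P(B_t ≥ 0.57) = 1 − Φ(0.57/√t) = 1 − Φ(0.57/√12.21) = 1 − Φ(0.1631). So
  P(M_{12.21} ≥ 0.57) = 2(1 − Φ(0.1631)) ≈ 0.8704.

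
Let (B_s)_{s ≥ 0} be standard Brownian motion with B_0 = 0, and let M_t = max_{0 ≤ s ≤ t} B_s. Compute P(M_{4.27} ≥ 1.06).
P(M_{4.27} ≥ 1.06) = 2·P(B_{4.27} ≥ 1.06) = 2(1 − Φ(1.06/√4.27)) ≈ 0.6080

By the reflection principle for Brownian motion, P(M_t ≥ a) = 2 · P(B_t ≥ a) for a ≥ 0. Since B_t ~ N(0, t), P(B_t ≥ 1.06) = 1 − Φ(1.06/√t) = 1 − Φ(1.06/√4.27) = 1 − Φ(0.5130). So
  P(M_{4.27} ≥ 1.06) = 2(1 − Φ(0.5130)) ≈ 0.6080.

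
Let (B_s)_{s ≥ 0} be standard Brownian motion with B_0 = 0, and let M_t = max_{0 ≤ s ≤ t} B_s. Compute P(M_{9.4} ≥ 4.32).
P(M_{9.4} ≥ 4.32) = 2·P(B_{9.4} ≥ 4.32) = 2(1 − Φ(4.32/√9.4)) ≈ 0.1588

By the reflection principle for Brownian motion, P(M_t ≥ a) = 2 · P(B_t ≥ a) for a ≥ 0. Since B_t ~ N(0, t), P(B_t ≥ 4.32) = 1 − Φ(4.32/√t) = 1 − Φ(4.32/√9.4) = 1 − Φ(1.4090). So
  P(M_{9.4} ≥ 4.32) = 2(1 − Φ(1.4090)) ≈ 0.1588.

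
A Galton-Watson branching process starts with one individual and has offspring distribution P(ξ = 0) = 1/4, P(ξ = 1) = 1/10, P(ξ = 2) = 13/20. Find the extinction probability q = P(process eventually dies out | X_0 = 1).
q = 5/13

The pgf is f(s) = 1/4 + 1/10·s + 13/20·s². The extinction probability q is the smallest fixed point of f in [0, 1]. Setting s = f(s):
  13/20·s² + (1/10 − 1)·s + 1/4 = 0
  13/20·s² − (1/4 + 13/20)·s + 1/4 = 0
which factors as (s − 1)·(13/20·s − 1/4) = 0, giving roots s = 1 and s = (1/4)/(13/20) = 5/13.
Mean offspring μ = 1/10 + 2·13/20 = 7/5 > 1 (supercritical), so q < 1. The extinction probability is the smaller root: q = (1/4)/(13/20) = 5/13.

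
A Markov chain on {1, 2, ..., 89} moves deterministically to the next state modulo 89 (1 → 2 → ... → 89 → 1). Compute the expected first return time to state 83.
E[T_83 | X_0 = 83] = 89

The chain cycles deterministically, so starting at state 83 it returns in exactly 89 steps. Equivalently, the stationary distribution is uniform π_j = 1/89 for every state j, so by Kac's formula E[T_83] = 1/π_83 = 89.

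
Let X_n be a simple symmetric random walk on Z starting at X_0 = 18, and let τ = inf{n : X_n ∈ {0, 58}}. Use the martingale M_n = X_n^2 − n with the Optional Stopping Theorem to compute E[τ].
E[τ] = 720

M_n = X_n^2 − n is a martingale (since E[X_{n+1}^2 | F_n] = X_n^2 + 1). By OST (τ has finite mean in a bounded region), E[M_τ] = E[M_0] = X_0^2 − 0 = 18^2 = 324. Also E[M_τ] = E[X_τ^2] − E[τ]. The walk exits at 0 or 58, with P(hit 58 first) = 18/58, so E[X_τ^2] = 58^2 · 18/58 + 0 = 1044. Thus E[τ] = E[X_τ^2] − E[M_τ] = 1044 − 324 = 720 = 18(58 − 18) = 720.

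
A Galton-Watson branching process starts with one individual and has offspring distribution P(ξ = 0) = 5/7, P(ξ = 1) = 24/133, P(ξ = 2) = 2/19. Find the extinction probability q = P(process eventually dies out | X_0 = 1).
q = 1

Mean offspring μ = 0·5/7 + 1·24/133 + 2·2/19 = 52/133 ≤ 1. For μ ≤ 1 with offspring not concentrated at 1, the Galton-Watson process goes extinct almost surely, so q = 1.
(Algebraic check: The pgf is f(s) = 5/7 + 24/133·s + 2/19·s². The extinction probability q is the smallest fixed point of f in [0, 1]. Setting s = f(s):
  2/19·s² + (24/133 − 1)·s + 5/7 = 0
  2/19·s² − (5/7 + 2/19)·s + 5/7 = 0
which factors as (s − 1)·(2/19·s − 5/7) = 0, giving roots s = 1 and s = (5/7)/(2/19) = 95/14. Since 95/14 ≥ 1, the smallest root in [0, 1] is s = 1.)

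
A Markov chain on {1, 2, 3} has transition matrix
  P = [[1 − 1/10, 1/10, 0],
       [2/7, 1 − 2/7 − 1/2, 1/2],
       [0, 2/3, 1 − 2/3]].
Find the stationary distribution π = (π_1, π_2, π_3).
π = (80/129, 28/129, 7/43)

This is a birth-death chain on three states, which satisfies detailed balance: π_1 · P_{12} = π_2 · P_{21} and π_2 · P_{23} = π_3 · P_{32}.
From π_1 · 1/10 = π_2 · 2/7: π_2/π_1 = (1/10)/(2/7) = 7/20.
From π_2 · 1/2 = π_3 · 2/3: π_3/π_2 = (1/2)/(2/3) = 3/4.
Take π_1 proportional to 1; then unnormalized π = (1, 7/20, 21/80). Normalize by dividing by the sum 129/80:
  π = (80/129, 28/129, 7/43).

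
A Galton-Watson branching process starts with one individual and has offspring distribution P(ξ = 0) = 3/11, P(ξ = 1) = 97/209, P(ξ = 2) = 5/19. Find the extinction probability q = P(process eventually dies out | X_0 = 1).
q = 1

Mean offspring μ = 0·3/11 + 1·97/209 + 2·5/19 = 207/209 ≤ 1. For μ ≤ 1 with offspring not concentrated at 1, the Galton-Watson process goes extinct almost surely, so q = 1.
(Algebraic check: The pgf is f(s) = 3/11 + 97/209·s + 5/19·s². The extinction probability q is the smallest fixed point of f in [0, 1]. Setting s = f(s):
  5/19·s² + (97/209 − 1)·s + 3/11 = 0
  5/19·s² − (3/11 + 5/19)·s + 3/11 = 0
which factors as (s − 1)·(5/19·s − 3/11) = 0, giving roots s = 1 and s = (3/11)/(5/19) = 57/55. Since 57/55 ≥ 1, the smallest root in [0, 1] is s = 1.)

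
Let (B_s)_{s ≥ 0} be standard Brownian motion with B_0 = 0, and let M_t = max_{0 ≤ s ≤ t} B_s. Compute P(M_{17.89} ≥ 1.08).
P(M_{17.89} ≥ 1.08) = 2·P(B_{17.89} ≥ 1.08) = 2(1 − Φ(1.08/√17.89)) ≈ 0.7985

By the reflection principle for Brownian motion, P(M_t ≥ a) = 2 · P(B_t ≥ a) for a ≥ 0. Since B_t ~ N(0, t), P(B_t ≥ 1.08) = 1 − Φ(1.08/√t) = 1 − Φ(1.08/√17.89) = 1 − Φ(0.2553). So
  P(M_{17.89} ≥ 1.08) = 2(1 − Φ(0.2553)) ≈ 0.7985.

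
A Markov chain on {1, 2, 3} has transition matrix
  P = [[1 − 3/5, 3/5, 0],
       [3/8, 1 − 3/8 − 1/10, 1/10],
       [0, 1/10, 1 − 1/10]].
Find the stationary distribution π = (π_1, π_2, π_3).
π = (5/21, 8/21, 8/21)

This is a birth-death chain on three states, which satisfies detailed balance: π_1 · P_{12} = π_2 · P_{21} and π_2 · P_{23} = π_3 · P_{32}.
From π_1 · 3/5 = π_2 · 3/8: π_2/π_1 = (3/5)/(3/8) = 8/5.
From π_2 · 1/10 = π_3 · 1/10: π_3/π_2 = (1/10)/(1/10) = 1.
Take π_1 proportional to 1; then unnormalized π = (1, 8/5, 8/5). Normalize by dividing by the sum 21/5:
  π = (5/21, 8/21, 8/21).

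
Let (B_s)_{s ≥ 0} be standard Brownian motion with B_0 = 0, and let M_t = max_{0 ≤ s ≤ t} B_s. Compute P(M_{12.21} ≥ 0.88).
P(M_{12.21} ≥ 0.88) = 2·P(B_{12.21} ≥ 0.88) = 2(1 − Φ(0.88/√12.21)) ≈ 0.8012

By the reflection principle for Brownian motion, P(M_t ≥ a) = 2 · P(B_t ≥ a) for a ≥ 0. Since B_t ~ N(0, t), P(B_t ≥ 0.88) = 1 − Φ(0.88/√t) = 1 − Φ(0.88/√12.21) = 1 − Φ(0.2518). So
  P(M_{12.21} ≥ 0.88) = 2(1 − Φ(0.2518)) ≈ 0.8012.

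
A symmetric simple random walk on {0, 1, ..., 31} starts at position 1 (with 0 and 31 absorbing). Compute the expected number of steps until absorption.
E[τ | X_0 = 1] = 30

Let v_k = E[τ | X_0 = k]. Boundary: v_0 = v_31 = 0. Recurrence: v_k = 1 + (v_{k-1} + v_{k+1})/2 for 1 ≤ k ≤ 30. The particular solution to v_k − (v_{k-1} + v_{k+1})/2 = 1 is v_k = −k^2. Adding homogeneous solution A + B k and matching boundaries gives v_k = k (31 − k). Substituting k = 1: v_1 = 1 · 30 = 30.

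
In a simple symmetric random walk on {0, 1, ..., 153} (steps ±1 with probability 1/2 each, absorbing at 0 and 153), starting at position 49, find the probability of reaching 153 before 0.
P(hit 153 before 0) = 49/153

Let u_k = P(hit 153 before 0 | start at k). Then u_0 = 0, u_153 = 1, and u_k = u_{k-1}/2 + u_{k+1}/2 for 1 ≤ k ≤ 152. This harmonic recurrence is solved by u_k = k/153, giving u_49 = 49/153.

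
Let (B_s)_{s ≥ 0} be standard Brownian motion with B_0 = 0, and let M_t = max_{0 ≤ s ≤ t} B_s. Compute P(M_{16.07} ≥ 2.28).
P(M_{16.07} ≥ 2.28) = 2·P(B_{16.07} ≥ 2.28) = 2(1 − Φ(2.28/√16.07)) ≈ 0.5695

By the reflection principle for Brownian motion, P(M_t ≥ a) = 2 · P(B_t ≥ a) for a ≥ 0. Since B_t ~ N(0, t), P(B_t ≥ 2.28) = 1 − Φ(2.28/√t) = 1 − Φ(2.28/√16.07) = 1 − Φ(0.5688). So
  P(M_{16.07} ≥ 2.28) = 2(1 − Φ(0.5688)) ≈ 0.5695.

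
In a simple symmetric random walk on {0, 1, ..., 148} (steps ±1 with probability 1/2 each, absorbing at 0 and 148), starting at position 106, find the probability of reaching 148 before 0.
P(hit 148 before 0) = 106/148 = 53/74

Let u_k = P(hit 148 before 0 | start at k). Then u_0 = 0, u_148 = 1, and u_k = u_{k-1}/2 + u_{k+1}/2 for 1 ≤ k ≤ 147. This harmonic recurrence is solved by u_k = k/148, giving u_106 = 106/148 = 53/74.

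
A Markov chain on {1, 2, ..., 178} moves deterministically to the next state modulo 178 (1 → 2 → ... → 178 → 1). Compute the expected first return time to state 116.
E[T_116 | X_0 = 116] = 178

The chain cycles deterministically, so starting at state 116 it returns in exactly 178 steps. Equivalently, the stationary distribution is uniform π_j = 1/178 for every state j, so by Kac's formula E[T_116] = 1/π_116 = 178.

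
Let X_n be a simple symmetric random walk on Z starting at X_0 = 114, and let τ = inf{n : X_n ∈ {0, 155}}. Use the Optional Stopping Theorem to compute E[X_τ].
E[X_τ] = 114

X_n is a martingale and τ is a bounded-mean stopping time (indeed τ is finite a.s. with bounded expectation since the walk is in a bounded region). By the OST, E[X_τ] = E[X_0] = 114. Equivalently: E[X_τ] = 155 · P(hit 155 first) + 0 · P(hit 0 first) = 155 · (114/155) = 114.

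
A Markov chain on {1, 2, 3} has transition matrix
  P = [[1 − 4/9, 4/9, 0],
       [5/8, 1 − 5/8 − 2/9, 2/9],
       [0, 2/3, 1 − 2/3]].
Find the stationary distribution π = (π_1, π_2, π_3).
π = (135/263, 96/263, 32/263)

This is a birth-death chain on three states, which satisfies detailed balance: π_1 · P_{12} = π_2 · P_{21} and π_2 · P_{23} = π_3 · P_{32}.
From π_1 · 4/9 = π_2 · 5/8: π_2/π_1 = (4/9)/(5/8) = 32/45.
From π_2 · 2/9 = π_3 · 2/3: π_3/π_2 = (2/9)/(2/3) = 1/3.
Take π_1 proportional to 1; then unnormalized π = (1, 32/45, 32/135). Normalize by dividing by the sum 263/135:
  π = (135/263, 96/263, 32/263).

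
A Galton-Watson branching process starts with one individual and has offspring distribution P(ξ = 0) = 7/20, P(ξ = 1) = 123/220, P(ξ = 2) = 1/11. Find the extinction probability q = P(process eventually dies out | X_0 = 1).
q = 1

Mean offspring μ = 0·7/20 + 1·123/220 + 2·1/11 = 163/220 ≤ 1. For μ ≤ 1 with offspring not concentrated at 1, the Galton-Watson process goes extinct almost surely, so q = 1.
(Algebraic check: The pgf is f(s) = 7/20 + 123/220·s + 1/11·s². The extinction probability q is the smallest fixed point of f in [0, 1]. Setting s = f(s):
  1/11·s² + (123/220 − 1)·s + 7/20 = 0
  1/11·s² − (7/20 + 1/11)·s + 7/20 = 0
which factors as (s − 1)·(1/11·s − 7/20) = 0, giving roots s = 1 and s = (7/20)/(1/11) = 77/20. Since 77/20 ≥ 1, the smallest root in [0, 1] is s = 1.)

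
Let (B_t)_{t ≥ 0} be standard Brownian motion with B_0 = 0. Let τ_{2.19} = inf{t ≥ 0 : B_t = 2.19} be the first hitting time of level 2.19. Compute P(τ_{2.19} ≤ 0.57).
P(τ_{2.19} ≤ 0.57) = 2(1 − Φ(2.19/√0.57)) = 2(1 − Φ(2.9007)) ≈ 0.0037

By the reflection principle for standard BM, P(τ_b ≤ t) = 2 · P(B_t ≥ b). Since B_t ~ N(0, t), P(B_t ≥ 2.19) = 1 − Φ(2.19/√t) = 1 − Φ(2.19/√0.57) = 1 − Φ(2.9007) ≈ 0.00186. Doubling: P(τ_{2.19} ≤ 0.57) ≈ 2 · 0.00186 = 0.00372 ≈ 0.0037.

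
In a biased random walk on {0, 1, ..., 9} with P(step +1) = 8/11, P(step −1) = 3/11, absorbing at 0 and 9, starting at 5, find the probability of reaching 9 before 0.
P(hit 9 before 0) = (1 − (3/8)^5) / (1 − (3/8)^9) = 26644480/26839609

Let u_k denote P(reach 9 before 0 | start at k). Boundary: u_0 = 0, u_9 = 1. Recurrence: u_k = 8/11·u_{k+1} + 3/11·u_{k-1} for 1 ≤ k ≤ 8. Try u_k = A + B·r^k with r = q/p = (3/11)/(8/11) = 3/8. Substitution satisfies the recurrence; boundary conditions give:
  u_k = (1 − r^k) / (1 − r^N) = (1 − (3/8)^5) / (1 − (3/8)^9) = 26644480/26839609.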